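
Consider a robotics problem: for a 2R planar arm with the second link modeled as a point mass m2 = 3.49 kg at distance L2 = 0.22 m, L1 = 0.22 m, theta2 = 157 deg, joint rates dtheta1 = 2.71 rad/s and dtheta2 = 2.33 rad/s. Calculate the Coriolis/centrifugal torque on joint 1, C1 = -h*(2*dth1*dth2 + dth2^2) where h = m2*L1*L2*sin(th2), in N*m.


h = m2*L1*L2*sin(th2) = 3.49*0.22*0.22*sin(157 deg) = 0.066001
C1 = -h*(2*2.71*2.33 + 2.33^2) = -0.066001*18.0575 = -1.1918

-1.1918 N*m


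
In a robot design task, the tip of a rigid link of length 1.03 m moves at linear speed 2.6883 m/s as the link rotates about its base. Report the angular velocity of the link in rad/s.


omega = v / L = 2.6883 / 1.03 = 2.6100

2.6100 rad/s


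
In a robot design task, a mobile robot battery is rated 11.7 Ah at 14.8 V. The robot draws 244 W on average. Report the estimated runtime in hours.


E = 11.7*14.8 = 173.1600 Wh
t = E/P = 173.1600/244 = 0.7097

0.7097 hours


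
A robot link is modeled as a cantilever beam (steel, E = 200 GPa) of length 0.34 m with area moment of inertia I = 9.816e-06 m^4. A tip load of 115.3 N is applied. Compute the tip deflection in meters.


delta = F*L^3/(3*E*I) = 115.3*0.34^3/(3*2.000e+11*9.816e-06)
      = 4.5317512/5889600 = 7.6945e-07

7.6945e-07 m


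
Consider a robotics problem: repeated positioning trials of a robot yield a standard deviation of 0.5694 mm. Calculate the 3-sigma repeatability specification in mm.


repeatability = 3*sigma = 3*0.5694 = 1.7082

1.7082 mm


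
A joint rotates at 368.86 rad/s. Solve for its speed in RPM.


RPM = 368.86 * 60/(2*pi) = 3522.3535

3522.3535 RPM


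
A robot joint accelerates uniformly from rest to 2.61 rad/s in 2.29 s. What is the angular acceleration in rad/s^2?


alpha = delta_omega / t = 2.61 / 2.29 = 1.1397

1.1397 rad/s^2


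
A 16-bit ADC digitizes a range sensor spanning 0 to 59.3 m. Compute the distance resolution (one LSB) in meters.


res = range / 2^n = 59.3/2^16 = 59.3/65536 = 9.0485e-04

9.0485e-04 m


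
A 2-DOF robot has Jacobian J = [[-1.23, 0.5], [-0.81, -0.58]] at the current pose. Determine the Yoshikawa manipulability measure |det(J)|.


det(J) = -1.23*-0.58 - (0.5)*(-0.81) = 1.1184
|det(J)| = 1.1184

1.1184


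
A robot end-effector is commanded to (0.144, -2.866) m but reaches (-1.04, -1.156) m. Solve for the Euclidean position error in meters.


dx = -1.04 - (0.144) = -1.1840, dy = -1.156 - (-2.866) = 1.7100
err = sqrt(1.401856 + 2.924100) = 2.0799

2.0799 m


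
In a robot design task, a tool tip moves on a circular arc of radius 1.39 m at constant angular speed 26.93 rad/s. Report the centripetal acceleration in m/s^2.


a_c = omega^2 * r = 26.93^2 * 1.39 = 1008.0626

1008.0626 m/s^2


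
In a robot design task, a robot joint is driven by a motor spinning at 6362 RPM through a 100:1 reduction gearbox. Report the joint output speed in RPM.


omega_joint = omega_motor / N = 6362 / 100 = 63.6200

63.6200 RPM


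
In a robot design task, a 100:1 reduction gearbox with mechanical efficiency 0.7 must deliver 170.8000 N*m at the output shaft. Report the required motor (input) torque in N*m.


tau_in = tau_out / (N * eta) = 170.8000 / (100 * 0.7) = 2.4400

2.4400 N*m


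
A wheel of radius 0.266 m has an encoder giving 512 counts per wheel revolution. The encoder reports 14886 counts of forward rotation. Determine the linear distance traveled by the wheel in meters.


revs = 14886/512 = 29.074219
d = revs * 2*pi*r = 29.074219 * 2*pi*0.266 = 48.5925

48.5925 m


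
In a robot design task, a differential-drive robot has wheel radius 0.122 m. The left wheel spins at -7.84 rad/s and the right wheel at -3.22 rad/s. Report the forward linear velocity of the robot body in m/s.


v = r*(wR + wL)/2 = 0.122*(-3.22 + -7.84)/2 = -0.6747

-0.6747 m/s


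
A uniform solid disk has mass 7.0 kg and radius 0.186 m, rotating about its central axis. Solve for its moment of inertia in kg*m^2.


I = (1/2)*m*R^2 = 0.5*7.0*0.186^2 = 0.1211

0.1211 kg*m^2


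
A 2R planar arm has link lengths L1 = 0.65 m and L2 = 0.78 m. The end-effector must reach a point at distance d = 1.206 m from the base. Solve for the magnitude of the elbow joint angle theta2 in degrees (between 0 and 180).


cos(th2) = (d^2 - L1^2 - L2^2)/(2*L1*L2) = (1.206^2 - 0.65^2 - 0.78^2)/(2*0.65*0.78) = 0.41768836
th2 = acos(0.41768836) = 65.3113 deg

65.3113 degrees


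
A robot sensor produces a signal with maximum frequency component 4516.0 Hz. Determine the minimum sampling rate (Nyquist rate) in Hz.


f_s,min = 2*f_max = 2*4516.0 = 9032.0000

9032.0000 Hz


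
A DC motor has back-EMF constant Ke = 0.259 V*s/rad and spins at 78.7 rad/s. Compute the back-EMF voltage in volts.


V_emf = Ke * omega = 0.259*78.7 = 20.3833

20.3833 V


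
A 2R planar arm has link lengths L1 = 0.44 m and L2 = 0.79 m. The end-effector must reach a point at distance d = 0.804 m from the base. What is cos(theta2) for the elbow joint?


cos(th2) = (d^2 - L1^2 - L2^2)/(2*L1*L2) = (0.804^2 - 0.44^2 - 0.79^2)/(2*0.44*0.79) = -0.2464

-0.2464


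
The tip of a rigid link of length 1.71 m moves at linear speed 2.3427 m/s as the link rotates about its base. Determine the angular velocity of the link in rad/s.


omega = v / L = 2.3427 / 1.71 = 1.3700

1.3700 rad/s


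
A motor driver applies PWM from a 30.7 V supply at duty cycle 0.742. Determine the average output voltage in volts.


V_avg = V_supply * D = 30.7*0.742 = 22.7794

22.7794 V


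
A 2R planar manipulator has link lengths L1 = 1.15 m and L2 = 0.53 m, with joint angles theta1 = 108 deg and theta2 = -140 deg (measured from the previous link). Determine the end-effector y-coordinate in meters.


y = L1*sin(th1) + L2*sin(th1+th2) = 1.15*sin(108 deg) + 0.53*sin(-32 deg) = 0.8129

0.8129 m


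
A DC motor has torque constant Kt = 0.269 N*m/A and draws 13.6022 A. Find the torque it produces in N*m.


tau = Kt * I = 0.269*13.6022 = 3.6590

3.6590 N*m


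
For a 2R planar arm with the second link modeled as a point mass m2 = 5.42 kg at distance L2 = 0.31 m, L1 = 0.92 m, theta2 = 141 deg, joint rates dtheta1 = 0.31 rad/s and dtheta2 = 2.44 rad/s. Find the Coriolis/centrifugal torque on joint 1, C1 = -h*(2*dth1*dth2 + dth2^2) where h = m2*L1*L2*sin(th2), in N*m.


h = m2*L1*L2*sin(th2) = 5.42*0.92*0.31*sin(141 deg) = 0.972793
C1 = -h*(2*0.31*2.44 + 2.44^2) = -0.972793*7.4664 = -7.2633

-7.2633 N*m


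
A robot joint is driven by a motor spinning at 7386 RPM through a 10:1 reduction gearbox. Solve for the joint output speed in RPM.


omega_joint = omega_motor / N = 7386 / 10 = 738.6000

738.6000 RPM


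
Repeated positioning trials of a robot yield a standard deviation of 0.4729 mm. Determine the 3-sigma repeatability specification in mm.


repeatability = 3*sigma = 3*0.4729 = 1.4187

1.4187 mm


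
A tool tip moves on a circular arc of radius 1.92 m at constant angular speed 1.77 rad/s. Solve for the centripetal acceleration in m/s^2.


a_c = omega^2 * r = 1.77^2 * 1.92 = 6.0152

6.0152 m/s^2


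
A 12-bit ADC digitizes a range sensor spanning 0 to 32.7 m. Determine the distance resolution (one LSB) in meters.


res = range / 2^n = 32.7/2^12 = 32.7/4096 = 0.0080

0.0080 m


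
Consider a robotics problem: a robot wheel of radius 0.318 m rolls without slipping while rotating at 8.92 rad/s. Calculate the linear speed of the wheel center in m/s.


v = omega * r = 8.92 * 0.318 = 2.8366

2.8366 m/s


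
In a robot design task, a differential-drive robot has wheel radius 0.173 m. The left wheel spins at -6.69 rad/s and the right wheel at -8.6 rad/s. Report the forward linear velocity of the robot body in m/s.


v = r*(wR + wL)/2 = 0.173*(-8.6 + -6.69)/2 = -1.3226

-1.3226 m/s


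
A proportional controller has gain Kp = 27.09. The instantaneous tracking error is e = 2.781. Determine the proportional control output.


u_P = Kp * e = 27.09 * 2.781 = 75.3373

75.3373


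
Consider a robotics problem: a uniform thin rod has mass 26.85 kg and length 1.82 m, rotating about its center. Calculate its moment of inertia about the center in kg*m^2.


I = (1/12)*m*L^2 = (1/12)*26.85*1.82^2 = 7.4115

7.4115 kg*m^2


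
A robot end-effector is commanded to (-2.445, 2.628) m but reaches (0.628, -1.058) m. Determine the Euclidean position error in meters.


dx = 0.628 - (-2.445) = 3.0730, dy = -1.058 - (2.628) = -3.6860
err = sqrt(9.443329 + 13.586596) = 4.7990

4.7990 m


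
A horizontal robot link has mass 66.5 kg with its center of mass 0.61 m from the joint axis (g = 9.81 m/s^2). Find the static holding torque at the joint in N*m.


tau = m*g*L = 66.5 * 9.81 * 0.61 = 397.9427

397.9427 N*m


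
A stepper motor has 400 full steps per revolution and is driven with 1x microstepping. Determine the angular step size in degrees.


step = 360/(400*1) = 360/400 = 0.9000

0.9000 degrees


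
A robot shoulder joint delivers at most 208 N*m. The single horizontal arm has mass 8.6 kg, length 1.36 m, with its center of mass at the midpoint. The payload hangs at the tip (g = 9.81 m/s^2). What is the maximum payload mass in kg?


tau_arm = m_arm*g*(L/2) = 8.6*9.81*1.36/2 = 57.3689 N*m
tau_payload = tau_max - tau_arm = 208 - 57.3689 = 150.6311
m_payload = tau_payload / (g*L) = 150.6311 / (9.81*1.36) = 11.2903

11.2903 kg


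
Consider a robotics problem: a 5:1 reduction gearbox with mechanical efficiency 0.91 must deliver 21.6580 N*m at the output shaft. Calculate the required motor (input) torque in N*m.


tau_in = tau_out / (N * eta) = 21.6580 / (5 * 0.91) = 4.7600

4.7600 N*m


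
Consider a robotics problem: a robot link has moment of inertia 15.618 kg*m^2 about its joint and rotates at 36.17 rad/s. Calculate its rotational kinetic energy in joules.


KE = (1/2)*I*omega^2 = 0.5*15.618*36.17^2 = 10216.2718

10216.2718 J


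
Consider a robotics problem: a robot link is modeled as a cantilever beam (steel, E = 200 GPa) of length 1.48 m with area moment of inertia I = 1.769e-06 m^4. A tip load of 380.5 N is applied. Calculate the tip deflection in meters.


delta = F*L^3/(3*E*I) = 380.5*1.48^3/(3*2.000e+11*1.769e-06)
      = 1233.501856/1061400 = 0.0012

0.0012 m


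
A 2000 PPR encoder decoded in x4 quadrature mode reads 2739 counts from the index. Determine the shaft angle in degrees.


angle = counts * 360 / (PPR*4) = 2739 * 360 / 8000 = 123.2550

123.2550 degrees


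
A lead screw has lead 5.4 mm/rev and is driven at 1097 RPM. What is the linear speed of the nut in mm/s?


v = lead * (RPM/60) = 5.4*1097/60 = 98.7300

98.7300 mm/s


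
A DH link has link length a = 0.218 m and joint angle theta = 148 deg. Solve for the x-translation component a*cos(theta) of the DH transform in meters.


a*cos(theta) = 0.218*cos(148 deg) = -0.1849

-0.1849 m


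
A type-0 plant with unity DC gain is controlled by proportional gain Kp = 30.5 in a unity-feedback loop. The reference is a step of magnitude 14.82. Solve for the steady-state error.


e_ss = R/(1 + Kp) = 14.82/(1 + 30.5) = 14.82/31.5000 = 0.4705

0.4705


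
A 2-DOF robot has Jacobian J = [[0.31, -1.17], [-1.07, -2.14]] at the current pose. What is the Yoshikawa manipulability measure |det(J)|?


det(J) = 0.31*-2.14 - (-1.17)*(-1.07) = -1.9153
|det(J)| = 1.9153

1.9153


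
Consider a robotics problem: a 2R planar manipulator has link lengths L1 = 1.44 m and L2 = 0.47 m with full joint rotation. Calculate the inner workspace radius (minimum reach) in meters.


r_min = |L1 - L2| = |1.44 - 0.47| = 0.9700

0.9700 m


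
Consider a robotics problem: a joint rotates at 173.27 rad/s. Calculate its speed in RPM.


RPM = 173.27 * 60/(2*pi) = 1654.6066

1654.6066 RPM


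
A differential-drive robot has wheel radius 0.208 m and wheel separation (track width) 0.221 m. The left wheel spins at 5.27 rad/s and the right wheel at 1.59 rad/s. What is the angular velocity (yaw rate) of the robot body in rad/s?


omega = r*(wR - wL)/L = 0.208*(1.59 - (5.27))/0.221 = -3.4635

-3.4635 rad/s


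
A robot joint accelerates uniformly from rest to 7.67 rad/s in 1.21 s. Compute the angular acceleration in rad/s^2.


alpha = delta_omega / t = 7.67 / 1.21 = 6.3388

6.3388 rad/s^2


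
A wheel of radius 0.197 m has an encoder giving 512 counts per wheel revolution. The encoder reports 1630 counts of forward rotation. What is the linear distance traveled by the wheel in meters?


revs = 1630/512 = 3.183594
d = revs * 2*pi*r = 3.183594 * 2*pi*0.197 = 3.9406

3.9406 m


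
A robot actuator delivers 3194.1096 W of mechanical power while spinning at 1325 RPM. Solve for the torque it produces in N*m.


omega = 1325 * 2*pi/60 = 138.753676 rad/s
tau = P / omega = 3194.1096 / 138.753676 = 23.0200

23.0200 N*m


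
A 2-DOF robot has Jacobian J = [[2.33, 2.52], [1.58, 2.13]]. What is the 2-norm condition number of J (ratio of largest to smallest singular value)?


JJ^T eigenvalues: trace(JJ^T) = 18.8126, det(JJ^T) = det(J)^2 = 0.96294969
s_max^2 = (18.8126 + sqrt(350.06212000))/2 = 18.76127354
s_min^2 = (18.8126 - sqrt(350.06212000))/2 = 0.05132646
kappa = s_max/s_min = sqrt(18.76127354/0.05132646) = 19.1188

19.1188


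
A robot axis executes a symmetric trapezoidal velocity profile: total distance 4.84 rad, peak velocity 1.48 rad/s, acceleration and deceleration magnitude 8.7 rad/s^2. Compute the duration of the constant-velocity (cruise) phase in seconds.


t_acc = v/a = 0.170115 s, d_acc = v^2/(2a) = 0.125885 rad each
d_cruise = 4.84 - 2*0.125885 = 4.588230 rad
t_cruise = d_cruise/v = 4.588230/1.48 = 3.1002

3.1002 s


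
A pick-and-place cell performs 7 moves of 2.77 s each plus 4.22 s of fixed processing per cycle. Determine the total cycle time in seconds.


T = 7*2.77 + 4.22 = 23.6100

23.6100 s


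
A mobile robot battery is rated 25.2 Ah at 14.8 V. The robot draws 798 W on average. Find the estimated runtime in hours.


E = 25.2*14.8 = 372.9600 Wh
t = E/P = 372.9600/798 = 0.4674

0.4674 hours


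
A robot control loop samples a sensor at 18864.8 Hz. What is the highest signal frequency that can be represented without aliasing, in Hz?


f_max = f_s/2 = 18864.8/2 = 9432.4000

9432.4000 Hz


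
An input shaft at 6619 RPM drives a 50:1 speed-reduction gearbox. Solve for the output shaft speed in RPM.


omega_out = omega_in / N = 6619 / 50 = 132.3800

132.3800 RPM


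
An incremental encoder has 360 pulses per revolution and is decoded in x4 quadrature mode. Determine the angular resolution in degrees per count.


resolution = 360 / (PPR * 4) = 360 / 1440 = 0.2500

0.2500 degrees


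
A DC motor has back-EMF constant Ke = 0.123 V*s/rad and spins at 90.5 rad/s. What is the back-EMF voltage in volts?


V_emf = Ke * omega = 0.123*90.5 = 11.1315

11.1315 V


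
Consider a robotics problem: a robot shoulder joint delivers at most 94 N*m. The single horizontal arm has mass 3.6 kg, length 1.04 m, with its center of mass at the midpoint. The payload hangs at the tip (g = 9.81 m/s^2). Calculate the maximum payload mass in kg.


tau_arm = m_arm*g*(L/2) = 3.6*9.81*1.04/2 = 18.3643 N*m
tau_payload = tau_max - tau_arm = 94 - 18.3643 = 75.6357
m_payload = tau_payload / (g*L) = 75.6357 / (9.81*1.04) = 7.4135

7.4135 kg


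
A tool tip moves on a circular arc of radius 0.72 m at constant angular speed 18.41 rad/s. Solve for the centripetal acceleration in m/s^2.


a_c = omega^2 * r = 18.41^2 * 0.72 = 244.0282

244.0282 m/s^2


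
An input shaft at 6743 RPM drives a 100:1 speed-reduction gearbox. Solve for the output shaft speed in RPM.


omega_out = omega_in / N = 6743 / 100 = 67.4300

67.4300 RPM


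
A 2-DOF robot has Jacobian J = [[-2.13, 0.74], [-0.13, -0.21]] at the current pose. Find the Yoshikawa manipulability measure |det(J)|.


det(J) = -2.13*-0.21 - (0.74)*(-0.13) = 0.5435
|det(J)| = 0.5435

0.5435


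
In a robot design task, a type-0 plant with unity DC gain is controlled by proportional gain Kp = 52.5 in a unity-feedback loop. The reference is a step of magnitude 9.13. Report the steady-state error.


e_ss = R/(1 + Kp) = 9.13/(1 + 52.5) = 9.13/53.5000 = 0.1707

0.1707


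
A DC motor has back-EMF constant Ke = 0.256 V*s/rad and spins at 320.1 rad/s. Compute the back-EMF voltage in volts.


V_emf = Ke * omega = 0.256*320.1 = 81.9456

81.9456 V


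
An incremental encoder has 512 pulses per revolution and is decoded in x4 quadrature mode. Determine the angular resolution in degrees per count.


resolution = 360 / (PPR * 4) = 360 / 2048 = 0.1758

0.1758 degrees


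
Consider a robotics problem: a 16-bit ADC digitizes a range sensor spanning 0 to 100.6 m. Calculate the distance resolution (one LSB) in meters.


res = range / 2^n = 100.6/2^16 = 100.6/65536 = 0.0015

0.0015 m


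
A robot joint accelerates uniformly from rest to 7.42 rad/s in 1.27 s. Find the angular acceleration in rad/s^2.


alpha = delta_omega / t = 7.42 / 1.27 = 5.8425

5.8425 rad/s^2


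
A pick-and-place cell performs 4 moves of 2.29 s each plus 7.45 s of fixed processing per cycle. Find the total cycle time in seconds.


T = 4*2.29 + 7.45 = 16.6100

16.6100 s


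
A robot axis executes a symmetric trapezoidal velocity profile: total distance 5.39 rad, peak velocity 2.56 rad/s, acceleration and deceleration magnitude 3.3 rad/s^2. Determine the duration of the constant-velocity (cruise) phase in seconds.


t_acc = v/a = 0.775758 s, d_acc = v^2/(2a) = 0.992970 rad each
d_cruise = 5.39 - 2*0.992970 = 3.404060 rad
t_cruise = d_cruise/v = 3.404060/2.56 = 1.3297

1.3297 s


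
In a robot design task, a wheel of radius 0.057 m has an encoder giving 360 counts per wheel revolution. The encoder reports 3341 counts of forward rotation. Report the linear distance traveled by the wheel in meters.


revs = 3341/360 = 9.280556
d = revs * 2*pi*r = 9.280556 * 2*pi*0.057 = 3.3238

3.3238 m


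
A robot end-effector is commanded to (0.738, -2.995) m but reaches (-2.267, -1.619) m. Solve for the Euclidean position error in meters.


dx = -2.267 - (0.738) = -3.0050, dy = -1.619 - (-2.995) = 1.3760
err = sqrt(9.030025 + 1.893376) = 3.3051

3.3051 m


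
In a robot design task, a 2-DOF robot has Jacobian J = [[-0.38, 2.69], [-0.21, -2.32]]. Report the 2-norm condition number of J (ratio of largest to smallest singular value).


JJ^T eigenvalues: trace(JJ^T) = 12.8070, det(JJ^T) = det(J)^2 = 2.09236225
s_max^2 = (12.8070 + sqrt(155.64980000))/2 = 12.64148445
s_min^2 = (12.8070 - sqrt(155.64980000))/2 = 0.16551555
kappa = s_max/s_min = sqrt(12.64148445/0.16551555) = 8.7394

8.7394


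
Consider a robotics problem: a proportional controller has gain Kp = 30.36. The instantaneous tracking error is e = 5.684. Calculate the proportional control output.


u_P = Kp * e = 30.36 * 5.684 = 172.5662

172.5662


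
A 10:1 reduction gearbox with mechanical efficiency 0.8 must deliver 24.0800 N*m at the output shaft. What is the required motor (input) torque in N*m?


tau_in = tau_out / (N * eta) = 24.0800 / (10 * 0.8) = 3.0100

3.0100 N*m


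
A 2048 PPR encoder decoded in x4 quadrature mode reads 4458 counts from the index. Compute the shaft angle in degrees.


angle = counts * 360 / (PPR*4) = 4458 * 360 / 8192 = 195.9082

195.9082 degrees


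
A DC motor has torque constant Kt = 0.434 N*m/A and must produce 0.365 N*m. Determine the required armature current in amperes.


I = tau / Kt = 0.365/0.434 = 0.8410

0.8410 A


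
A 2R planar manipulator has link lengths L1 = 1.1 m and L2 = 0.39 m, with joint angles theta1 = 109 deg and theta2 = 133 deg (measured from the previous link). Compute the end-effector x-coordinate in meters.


x = L1*cos(th1) + L2*cos(th1+th2) = 1.1*cos(109 deg) + 0.39*cos(242 deg) = -0.5412

-0.5412 m


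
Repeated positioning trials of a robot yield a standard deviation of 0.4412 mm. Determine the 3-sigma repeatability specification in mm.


repeatability = 3*sigma = 3*0.4412 = 1.3236

1.3236 mm


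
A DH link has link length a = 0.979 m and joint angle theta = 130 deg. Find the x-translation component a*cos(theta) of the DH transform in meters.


a*cos(theta) = 0.979*cos(130 deg) = -0.6293

-0.6293 m


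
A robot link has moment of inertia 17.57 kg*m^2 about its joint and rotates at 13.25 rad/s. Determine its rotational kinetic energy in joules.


KE = (1/2)*I*omega^2 = 0.5*17.57*13.25^2 = 1542.3166

1542.3166 J


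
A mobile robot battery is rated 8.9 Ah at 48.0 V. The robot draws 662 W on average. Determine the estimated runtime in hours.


E = 8.9*48.0 = 427.2000 Wh
t = E/P = 427.2000/662 = 0.6453

0.6453 hours


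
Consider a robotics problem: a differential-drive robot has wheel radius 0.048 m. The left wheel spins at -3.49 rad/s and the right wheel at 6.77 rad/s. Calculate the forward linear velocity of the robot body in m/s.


v = r*(wR + wL)/2 = 0.048*(6.77 + -3.49)/2 = 0.0787

0.0787 m/s


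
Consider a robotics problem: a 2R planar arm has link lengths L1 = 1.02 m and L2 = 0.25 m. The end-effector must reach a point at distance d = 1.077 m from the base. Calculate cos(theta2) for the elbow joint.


cos(th2) = (d^2 - L1^2 - L2^2)/(2*L1*L2) = (1.077^2 - 1.02^2 - 0.25^2)/(2*1.02*0.25) = 0.1118

0.1118


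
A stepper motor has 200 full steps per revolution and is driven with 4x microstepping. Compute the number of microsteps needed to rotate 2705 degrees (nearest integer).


step_size = 360/(200*4) = 360/800 = 0.450000 deg
n = 2705/(360/800) = 2705*800/360 = 6011.1111 -> 6011

6011 steps


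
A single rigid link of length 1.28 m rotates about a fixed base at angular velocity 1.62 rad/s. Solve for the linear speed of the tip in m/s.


v = L*omega = 1.28 * 1.62 = 2.0736

2.0736 m/s


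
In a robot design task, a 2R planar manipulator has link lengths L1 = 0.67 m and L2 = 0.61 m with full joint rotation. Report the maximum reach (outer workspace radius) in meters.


r_max = L1 + L2 = 0.67 + 0.61 = 1.2800

1.2800 m


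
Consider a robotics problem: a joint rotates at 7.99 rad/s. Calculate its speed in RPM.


RPM = 7.99 * 60/(2*pi) = 76.2989

76.2989 RPM


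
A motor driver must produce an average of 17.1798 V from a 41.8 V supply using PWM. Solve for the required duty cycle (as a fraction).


D = V_avg/V_supply = 17.1798/41.8 = 0.4110

0.4110


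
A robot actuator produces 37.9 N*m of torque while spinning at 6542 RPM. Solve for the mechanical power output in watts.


omega = 6542 * 2*pi/60 = 685.076638 rad/s
P = tau * omega = 37.9 * 685.076638 = 25964.4046

25964.4046 W


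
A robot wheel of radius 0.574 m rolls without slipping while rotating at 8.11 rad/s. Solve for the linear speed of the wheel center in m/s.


v = omega * r = 8.11 * 0.574 = 4.6551

4.6551 m/s


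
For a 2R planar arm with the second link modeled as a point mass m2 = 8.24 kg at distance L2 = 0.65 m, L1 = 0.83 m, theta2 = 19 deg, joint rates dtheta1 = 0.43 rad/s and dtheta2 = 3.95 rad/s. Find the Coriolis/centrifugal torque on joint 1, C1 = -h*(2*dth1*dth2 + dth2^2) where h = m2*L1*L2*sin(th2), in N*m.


h = m2*L1*L2*sin(th2) = 8.24*0.83*0.65*sin(19 deg) = 1.447307
C1 = -h*(2*0.43*3.95 + 3.95^2) = -1.447307*18.9995 = -27.4981

-27.4981 N*m


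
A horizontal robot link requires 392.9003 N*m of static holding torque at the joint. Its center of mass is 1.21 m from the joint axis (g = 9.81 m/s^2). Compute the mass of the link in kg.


m = tau / (g*L) = 392.9003 / (9.81 * 1.21) = 33.1000

33.1000 kg


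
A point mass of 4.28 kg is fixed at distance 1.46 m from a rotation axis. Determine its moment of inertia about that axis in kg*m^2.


I = m*r^2 = 4.28*1.46^2 = 9.1232

9.1232 kg*m^2


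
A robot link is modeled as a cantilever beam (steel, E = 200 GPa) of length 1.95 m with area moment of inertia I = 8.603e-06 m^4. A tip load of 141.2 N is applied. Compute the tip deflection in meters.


delta = F*L^3/(3*E*I) = 141.2*1.95^3/(3*2.000e+11*8.603e-06)
      = 1046.98035/5161800 = 2.0283e-04

2.0283e-04 m


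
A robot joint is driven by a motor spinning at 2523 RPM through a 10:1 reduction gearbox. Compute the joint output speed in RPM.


omega_joint = omega_motor / N = 2523 / 10 = 252.3000

252.3000 RPM


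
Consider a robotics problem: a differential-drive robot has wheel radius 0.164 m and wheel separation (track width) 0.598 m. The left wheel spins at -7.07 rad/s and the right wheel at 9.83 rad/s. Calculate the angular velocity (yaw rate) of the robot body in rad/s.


omega = r*(wR - wL)/L = 0.164*(9.83 - (-7.07))/0.598 = 4.6348

4.6348 rad/s


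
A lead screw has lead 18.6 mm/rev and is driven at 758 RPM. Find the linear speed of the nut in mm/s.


v = lead * (RPM/60) = 18.6*758/60 = 234.9800

234.9800 mm/s


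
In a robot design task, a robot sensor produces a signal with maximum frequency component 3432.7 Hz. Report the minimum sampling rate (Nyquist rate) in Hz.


f_s,min = 2*f_max = 2*3432.7 = 6865.4000

6865.4000 Hz


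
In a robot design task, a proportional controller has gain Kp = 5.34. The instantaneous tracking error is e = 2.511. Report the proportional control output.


u_P = Kp * e = 5.34 * 2.511 = 13.4087

13.4087


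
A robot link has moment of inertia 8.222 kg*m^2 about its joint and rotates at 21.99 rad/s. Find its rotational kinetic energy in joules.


KE = (1/2)*I*omega^2 = 0.5*8.222*21.99^2 = 1987.9156

1987.9156 J


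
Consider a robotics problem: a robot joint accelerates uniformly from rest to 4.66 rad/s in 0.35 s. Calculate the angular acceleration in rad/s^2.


alpha = delta_omega / t = 4.66 / 0.35 = 13.3143

13.3143 rad/s^2


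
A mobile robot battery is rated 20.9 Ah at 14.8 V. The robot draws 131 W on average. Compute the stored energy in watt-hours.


E = capacity * V = 20.9*14.8 = 309.3200

309.3200 Wh


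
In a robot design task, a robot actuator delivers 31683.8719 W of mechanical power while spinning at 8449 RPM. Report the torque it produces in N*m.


omega = 8449 * 2*pi/60 = 884.777211 rad/s
tau = P / omega = 31683.8719 / 884.777211 = 35.8100

35.8100 N*m


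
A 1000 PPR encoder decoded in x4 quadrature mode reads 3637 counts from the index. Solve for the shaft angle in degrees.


angle = counts * 360 / (PPR*4) = 3637 * 360 / 4000 = 327.3300

327.3300 degrees


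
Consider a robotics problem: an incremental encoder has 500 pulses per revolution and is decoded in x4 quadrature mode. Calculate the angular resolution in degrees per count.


resolution = 360 / (PPR * 4) = 360 / 2000 = 0.1800

0.1800 degrees


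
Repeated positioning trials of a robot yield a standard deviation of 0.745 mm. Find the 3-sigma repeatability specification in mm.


repeatability = 3*sigma = 3*0.745 = 2.2350

2.2350 mm


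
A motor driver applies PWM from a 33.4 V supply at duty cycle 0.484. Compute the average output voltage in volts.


V_avg = V_supply * D = 33.4*0.484 = 16.1656

16.1656 V


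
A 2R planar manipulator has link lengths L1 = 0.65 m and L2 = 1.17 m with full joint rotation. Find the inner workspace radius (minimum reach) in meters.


r_min = |L1 - L2| = |0.65 - 1.17| = 0.5200

0.5200 m


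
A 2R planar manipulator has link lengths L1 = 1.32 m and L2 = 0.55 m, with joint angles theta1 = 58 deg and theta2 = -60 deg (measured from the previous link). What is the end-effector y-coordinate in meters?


y = L1*sin(th1) + L2*sin(th1+th2) = 1.32*sin(58 deg) + 0.55*sin(-2 deg) = 1.1002

1.1002 m


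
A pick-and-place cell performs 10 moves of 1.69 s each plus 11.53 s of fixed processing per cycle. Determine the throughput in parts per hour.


T_cycle = 10*1.69 + 11.53 = 28.4300 s
rate = 3600/T = 126.6268

126.6268 parts/hour


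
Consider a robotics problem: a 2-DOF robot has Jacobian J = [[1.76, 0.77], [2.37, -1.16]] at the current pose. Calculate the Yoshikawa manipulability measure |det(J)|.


det(J) = 1.76*-1.16 - (0.77)*(2.37) = -3.8665
|det(J)| = 3.8665

3.8665


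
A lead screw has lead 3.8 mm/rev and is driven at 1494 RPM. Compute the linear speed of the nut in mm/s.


v = lead * (RPM/60) = 3.8*1494/60 = 94.6200

94.6200 mm/s


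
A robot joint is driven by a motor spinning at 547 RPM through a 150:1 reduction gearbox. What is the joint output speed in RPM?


omega_joint = omega_motor / N = 547 / 150 = 3.6467

3.6467 RPM


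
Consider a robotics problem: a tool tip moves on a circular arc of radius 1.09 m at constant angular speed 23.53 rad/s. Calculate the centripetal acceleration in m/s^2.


a_c = omega^2 * r = 23.53^2 * 1.09 = 603.4904

603.4904 m/s^2


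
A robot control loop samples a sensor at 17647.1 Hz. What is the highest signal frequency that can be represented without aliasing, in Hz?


f_max = f_s/2 = 17647.1/2 = 8823.5500

8823.5500 Hz


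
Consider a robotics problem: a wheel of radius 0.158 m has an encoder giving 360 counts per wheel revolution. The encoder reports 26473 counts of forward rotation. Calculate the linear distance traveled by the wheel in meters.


revs = 26473/360 = 73.536111
d = revs * 2*pi*r = 73.536111 * 2*pi*0.158 = 73.0025

73.0025 m


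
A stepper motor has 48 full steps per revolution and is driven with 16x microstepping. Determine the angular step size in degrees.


step = 360/(48*16) = 360/768 = 0.4688

0.4688 degrees


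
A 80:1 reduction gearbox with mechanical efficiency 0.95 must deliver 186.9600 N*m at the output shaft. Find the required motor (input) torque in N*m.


tau_in = tau_out / (N * eta) = 186.9600 / (80 * 0.95) = 2.4600

2.4600 N*m


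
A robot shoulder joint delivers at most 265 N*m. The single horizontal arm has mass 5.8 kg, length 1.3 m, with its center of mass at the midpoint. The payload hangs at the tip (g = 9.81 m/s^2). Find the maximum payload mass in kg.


tau_arm = m_arm*g*(L/2) = 5.8*9.81*1.3/2 = 36.9837 N*m
tau_payload = tau_max - tau_arm = 265 - 36.9837 = 228.0163
m_payload = tau_payload / (g*L) = 228.0163 / (9.81*1.3) = 17.8794

17.8794 kg


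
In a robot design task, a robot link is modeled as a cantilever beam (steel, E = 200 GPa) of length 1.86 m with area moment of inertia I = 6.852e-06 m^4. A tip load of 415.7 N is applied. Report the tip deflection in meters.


delta = F*L^3/(3*E*I) = 415.7*1.86^3/(3*2.000e+11*6.852e-06)
      = 2674.9696392/4111200 = 6.5065e-04

6.5065e-04 m


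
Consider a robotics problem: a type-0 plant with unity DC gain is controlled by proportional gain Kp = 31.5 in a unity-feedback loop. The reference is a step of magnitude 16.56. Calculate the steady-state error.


e_ss = R/(1 + Kp) = 16.56/(1 + 31.5) = 16.56/32.5000 = 0.5095

0.5095


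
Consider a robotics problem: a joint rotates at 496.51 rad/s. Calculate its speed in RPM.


RPM = 496.51 * 60/(2*pi) = 4741.3212

4741.3212 RPM


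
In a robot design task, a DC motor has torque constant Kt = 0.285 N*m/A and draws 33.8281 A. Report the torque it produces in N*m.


tau = Kt * I = 0.285*33.8281 = 9.6410

9.6410 N*m


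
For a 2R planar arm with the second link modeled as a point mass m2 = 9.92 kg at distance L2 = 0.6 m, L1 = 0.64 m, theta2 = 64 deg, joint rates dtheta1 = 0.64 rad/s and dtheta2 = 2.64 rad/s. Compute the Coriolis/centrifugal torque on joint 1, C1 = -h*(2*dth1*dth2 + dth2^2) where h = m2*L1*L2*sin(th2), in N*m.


h = m2*L1*L2*sin(th2) = 9.92*0.64*0.6*sin(64 deg) = 3.423758
C1 = -h*(2*0.64*2.64 + 2.64^2) = -3.423758*10.3488 = -35.4318

-35.4318 N*m


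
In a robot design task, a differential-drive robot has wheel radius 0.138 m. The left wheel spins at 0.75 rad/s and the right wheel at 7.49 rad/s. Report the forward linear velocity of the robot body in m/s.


v = r*(wR + wL)/2 = 0.138*(7.49 + 0.75)/2 = 0.5686

0.5686 m/s


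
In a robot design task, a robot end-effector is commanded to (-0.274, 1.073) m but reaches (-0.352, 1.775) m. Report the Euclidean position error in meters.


dx = -0.352 - (-0.274) = -0.0780, dy = 1.775 - (1.073) = 0.7020
err = sqrt(0.006084 + 0.492804) = 0.7063

0.7063 m


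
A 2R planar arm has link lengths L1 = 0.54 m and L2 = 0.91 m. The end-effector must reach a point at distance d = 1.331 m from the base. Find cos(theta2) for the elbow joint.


cos(th2) = (d^2 - L1^2 - L2^2)/(2*L1*L2) = (1.331^2 - 0.54^2 - 0.91^2)/(2*0.54*0.91) = 0.6633

0.6633


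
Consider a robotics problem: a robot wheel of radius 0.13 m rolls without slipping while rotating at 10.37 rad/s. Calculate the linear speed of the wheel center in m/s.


v = omega * r = 10.37 * 0.13 = 1.3481

1.3481 m/s


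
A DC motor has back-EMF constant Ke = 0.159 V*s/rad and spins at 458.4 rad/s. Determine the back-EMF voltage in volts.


V_emf = Ke * omega = 0.159*458.4 = 72.8856

72.8856 V


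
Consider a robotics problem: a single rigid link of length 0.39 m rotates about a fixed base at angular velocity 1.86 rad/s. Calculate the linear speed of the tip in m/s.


v = L*omega = 0.39 * 1.86 = 0.7254

0.7254 m/s


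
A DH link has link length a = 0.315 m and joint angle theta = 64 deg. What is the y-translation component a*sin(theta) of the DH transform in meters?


a*sin(theta) = 0.315*sin(64 deg) = 0.2831

0.2831 m


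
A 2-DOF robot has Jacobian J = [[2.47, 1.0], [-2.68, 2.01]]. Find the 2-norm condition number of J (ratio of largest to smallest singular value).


JJ^T eigenvalues: trace(JJ^T) = 18.3234, det(JJ^T) = det(J)^2 = 58.44143809
s_max^2 = (18.3234 + sqrt(101.98123520))/2 = 14.21098795
s_min^2 = (18.3234 - sqrt(101.98123520))/2 = 4.11241205
kappa = s_max/s_min = sqrt(14.21098795/4.11241205) = 1.8589

1.8589


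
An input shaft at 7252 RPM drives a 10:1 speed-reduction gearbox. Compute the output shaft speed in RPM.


omega_out = omega_in / N = 7252 / 10 = 725.2000

725.2000 RPM


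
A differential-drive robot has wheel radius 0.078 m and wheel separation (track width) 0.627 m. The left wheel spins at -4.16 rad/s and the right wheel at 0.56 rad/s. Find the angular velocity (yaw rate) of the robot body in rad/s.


omega = r*(wR - wL)/L = 0.078*(0.56 - (-4.16))/0.627 = 0.5872

0.5872 rad/s


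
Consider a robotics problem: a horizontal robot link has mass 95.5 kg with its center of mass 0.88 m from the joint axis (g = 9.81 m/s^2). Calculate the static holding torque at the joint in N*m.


tau = m*g*L = 95.5 * 9.81 * 0.88 = 824.4324

824.4324 N*m


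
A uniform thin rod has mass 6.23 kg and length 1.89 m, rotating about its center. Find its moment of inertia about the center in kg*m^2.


I = (1/12)*m*L^2 = (1/12)*6.23*1.89^2 = 1.8545

1.8545 kg*m^2


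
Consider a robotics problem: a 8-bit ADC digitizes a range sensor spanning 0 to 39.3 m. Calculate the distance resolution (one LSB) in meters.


res = range / 2^n = 39.3/2^8 = 39.3/256 = 0.1535

0.1535 m


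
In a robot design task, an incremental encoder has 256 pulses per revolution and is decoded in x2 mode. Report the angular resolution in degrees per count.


resolution = 360 / (PPR * 2) = 360 / 512 = 0.7031

0.7031 degrees


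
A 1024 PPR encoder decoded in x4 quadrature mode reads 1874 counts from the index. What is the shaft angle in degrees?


angle = counts * 360 / (PPR*4) = 1874 * 360 / 4096 = 164.7070

164.7070 degrees


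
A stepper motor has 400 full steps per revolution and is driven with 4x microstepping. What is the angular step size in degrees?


step = 360/(400*4) = 360/1600 = 0.2250

0.2250 degrees


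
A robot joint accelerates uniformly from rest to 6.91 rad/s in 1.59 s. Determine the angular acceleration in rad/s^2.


alpha = delta_omega / t = 6.91 / 1.59 = 4.3459

4.3459 rad/s^2


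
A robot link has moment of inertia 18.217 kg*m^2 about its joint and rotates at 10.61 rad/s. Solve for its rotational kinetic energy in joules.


KE = (1/2)*I*omega^2 = 0.5*18.217*10.61^2 = 1025.3630

1025.3630 J


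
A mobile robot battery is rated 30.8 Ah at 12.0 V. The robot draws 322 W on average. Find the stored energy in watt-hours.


E = capacity * V = 30.8*12.0 = 369.6000

369.6000 Wh


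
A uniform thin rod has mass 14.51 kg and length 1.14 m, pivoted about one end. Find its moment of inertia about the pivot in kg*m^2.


I = (1/3)*m*L^2 = (1/3)*14.51*1.14^2 = 6.2857

6.2857 kg*m^2


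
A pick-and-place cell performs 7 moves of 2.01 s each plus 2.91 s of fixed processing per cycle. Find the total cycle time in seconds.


T = 7*2.01 + 2.91 = 16.9800

16.9800 s


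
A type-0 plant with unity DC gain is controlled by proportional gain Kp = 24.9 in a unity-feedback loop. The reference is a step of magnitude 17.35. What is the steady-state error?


e_ss = R/(1 + Kp) = 17.35/(1 + 24.9) = 17.35/25.9000 = 0.6699

0.6699


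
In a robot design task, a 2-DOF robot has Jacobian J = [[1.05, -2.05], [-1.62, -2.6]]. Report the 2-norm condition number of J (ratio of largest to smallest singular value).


JJ^T eigenvalues: trace(JJ^T) = 14.6894, det(JJ^T) = det(J)^2 = 36.61460100
s_max^2 = (14.6894 + sqrt(69.32006836))/2 = 11.50763371
s_min^2 = (14.6894 - sqrt(69.32006836))/2 = 3.18176629
kappa = s_max/s_min = sqrt(11.50763371/3.18176629) = 1.9018

1.9018


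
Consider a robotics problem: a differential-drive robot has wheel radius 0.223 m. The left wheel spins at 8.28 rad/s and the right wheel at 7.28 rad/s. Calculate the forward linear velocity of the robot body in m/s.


v = r*(wR + wL)/2 = 0.223*(7.28 + 8.28)/2 = 1.7349

1.7349 m/s


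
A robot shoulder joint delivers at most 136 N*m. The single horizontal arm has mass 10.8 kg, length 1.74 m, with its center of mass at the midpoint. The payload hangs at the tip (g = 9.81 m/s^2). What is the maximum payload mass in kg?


tau_arm = m_arm*g*(L/2) = 10.8*9.81*1.74/2 = 92.1748 N*m
tau_payload = tau_max - tau_arm = 136 - 92.1748 = 43.8252
m_payload = tau_payload / (g*L) = 43.8252 / (9.81*1.74) = 2.5675

2.5675 kg


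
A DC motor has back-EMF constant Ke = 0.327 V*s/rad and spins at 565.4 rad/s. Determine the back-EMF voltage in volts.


V_emf = Ke * omega = 0.327*565.4 = 184.8858

184.8858 V


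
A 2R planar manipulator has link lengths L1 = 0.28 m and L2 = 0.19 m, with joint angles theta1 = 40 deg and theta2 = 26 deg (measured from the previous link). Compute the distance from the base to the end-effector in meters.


x = L1*cos(th1) + L2*cos(th1+th2) = 0.291772
y = L1*sin(th1) + L2*sin(th1+th2) = 0.353554
d = sqrt(x^2 + y^2) = sqrt(0.085131 + 0.125000) = 0.4584

0.4584 m


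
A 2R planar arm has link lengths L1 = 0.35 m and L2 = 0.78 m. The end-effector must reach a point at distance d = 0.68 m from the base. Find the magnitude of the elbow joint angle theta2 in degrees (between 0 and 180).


cos(th2) = (d^2 - L1^2 - L2^2)/(2*L1*L2) = (0.68^2 - 0.35^2 - 0.78^2)/(2*0.35*0.78) = -0.49175824
th2 = acos(-0.49175824) = 119.4562 deg

119.4562 degrees


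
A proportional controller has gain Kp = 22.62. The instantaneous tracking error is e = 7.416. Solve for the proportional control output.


u_P = Kp * e = 22.62 * 7.416 = 167.7499

167.7499


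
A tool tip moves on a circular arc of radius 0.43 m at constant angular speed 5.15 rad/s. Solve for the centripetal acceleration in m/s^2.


a_c = omega^2 * r = 5.15^2 * 0.43 = 11.4047

11.4047 m/s^2


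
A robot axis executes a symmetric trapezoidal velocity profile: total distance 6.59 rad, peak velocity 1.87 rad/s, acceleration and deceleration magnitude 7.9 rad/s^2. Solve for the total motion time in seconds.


t_acc = v/a = 1.87/7.9 = 0.236709 s
d_acc = v^2/(2a) = 0.221323 rad (each ramp)
d_cruise = 6.59 - 2*0.221323 = 6.147354 rad
t_cruise = 6.147354/1.87 = 3.287355 s
t_total = 2*0.236709 + 3.287355 = 3.7608

3.7608 s


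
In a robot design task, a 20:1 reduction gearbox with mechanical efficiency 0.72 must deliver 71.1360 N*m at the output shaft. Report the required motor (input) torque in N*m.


tau_in = tau_out / (N * eta) = 71.1360 / (20 * 0.72) = 4.9400

4.9400 N*m
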